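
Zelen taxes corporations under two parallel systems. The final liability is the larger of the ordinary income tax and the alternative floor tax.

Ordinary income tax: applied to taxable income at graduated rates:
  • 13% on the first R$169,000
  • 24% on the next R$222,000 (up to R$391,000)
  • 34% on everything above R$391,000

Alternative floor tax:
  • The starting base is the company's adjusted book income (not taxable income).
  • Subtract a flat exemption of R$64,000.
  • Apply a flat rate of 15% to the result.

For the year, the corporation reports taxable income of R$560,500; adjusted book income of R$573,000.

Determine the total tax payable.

R$132,880

Alternative floor tax:
  Base (adjusted book income): R$573,000
  Less exemption R$64,000 → base R$509,000
  R$509,000 × 15% = R$76,350

Ordinary income tax:
  R$169,000 × 13% = R$21,970
  R$222,000 × 24% = R$53,280
  R$169,500 × 34% = R$57,630
  → R$132,880

R$132,880 > R$76,350, so the ordinary income tax governs.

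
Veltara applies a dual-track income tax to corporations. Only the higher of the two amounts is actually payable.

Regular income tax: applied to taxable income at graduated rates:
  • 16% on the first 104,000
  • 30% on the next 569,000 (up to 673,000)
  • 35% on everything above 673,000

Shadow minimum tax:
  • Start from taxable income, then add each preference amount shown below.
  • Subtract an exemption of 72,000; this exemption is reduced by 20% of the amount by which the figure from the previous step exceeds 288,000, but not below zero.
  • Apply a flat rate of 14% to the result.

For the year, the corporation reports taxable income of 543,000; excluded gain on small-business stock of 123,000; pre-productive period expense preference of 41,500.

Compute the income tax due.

148,340

Shadow minimum tax:
  Adjusted income: 543,000 + 123,000 + 41,500 = 707,500
  Exemption: 20% × (707,500 − 288,000) = 83,900 ≥ 72,000, so the exemption is fully phased out
  Base: 707,500 − 0 = 707,500
  707,500 × 14% = 99,050

Regular income tax:
  104,000 × 16% = 16,640
  439,000 × 30% = 131,700
  → 148,340

148,340 > 99,050, so the regular income tax governs.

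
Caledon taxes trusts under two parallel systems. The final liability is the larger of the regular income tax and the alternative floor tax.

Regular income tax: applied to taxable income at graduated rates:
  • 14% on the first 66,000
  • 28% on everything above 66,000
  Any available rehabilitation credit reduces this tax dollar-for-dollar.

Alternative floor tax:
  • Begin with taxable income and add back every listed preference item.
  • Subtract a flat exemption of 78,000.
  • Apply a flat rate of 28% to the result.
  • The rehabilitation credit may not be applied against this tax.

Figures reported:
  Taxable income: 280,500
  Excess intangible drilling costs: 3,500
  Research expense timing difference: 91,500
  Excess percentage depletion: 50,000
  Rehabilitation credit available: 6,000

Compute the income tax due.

Alternative floor tax:
  Adjusted income: 280,500 + 3,500 + 91,500 + 50,000 = 425,500
  Less exemption 78,000 → base 347,500
  347,500 × 28% = 97,300

Regular income tax:
  66,000 × 14% = 9,240
  214,500 × 28% = 60,060
  → 69,300
  Less rehabilitation credit 6,000 → 63,300

97,300 > 63,300, so the alternative floor tax is the binding amount.

97,300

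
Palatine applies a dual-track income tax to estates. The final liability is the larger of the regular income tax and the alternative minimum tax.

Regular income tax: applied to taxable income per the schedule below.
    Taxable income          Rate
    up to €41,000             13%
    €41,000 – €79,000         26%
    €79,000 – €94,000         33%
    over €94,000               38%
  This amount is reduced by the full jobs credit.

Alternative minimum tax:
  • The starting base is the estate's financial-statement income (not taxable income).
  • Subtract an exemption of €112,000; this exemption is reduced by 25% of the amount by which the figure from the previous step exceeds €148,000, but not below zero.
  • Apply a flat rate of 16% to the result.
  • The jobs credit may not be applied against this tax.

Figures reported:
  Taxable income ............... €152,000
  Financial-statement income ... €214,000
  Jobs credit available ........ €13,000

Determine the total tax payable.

Regular income tax:
  €41,000 × 13% = €5,330
  €38,000 × 26% = €9,880
  €15,000 × 33% = €4,950
  €58,000 × 38% = €22,040
  → €42,200
  Less jobs credit €13,000 → €29,200

Alternative minimum tax:
  Base (financial-statement income): €214,000
  Exemption: €112,000 − 25% × (€214,000 − €148,000) = €112,000 − €16,500 = €95,500
  Base: €214,000 − €95,500 = €118,500
  €118,500 × 16% = €18,960

€29,200 > €18,960, so the regular income tax governs.

€29,200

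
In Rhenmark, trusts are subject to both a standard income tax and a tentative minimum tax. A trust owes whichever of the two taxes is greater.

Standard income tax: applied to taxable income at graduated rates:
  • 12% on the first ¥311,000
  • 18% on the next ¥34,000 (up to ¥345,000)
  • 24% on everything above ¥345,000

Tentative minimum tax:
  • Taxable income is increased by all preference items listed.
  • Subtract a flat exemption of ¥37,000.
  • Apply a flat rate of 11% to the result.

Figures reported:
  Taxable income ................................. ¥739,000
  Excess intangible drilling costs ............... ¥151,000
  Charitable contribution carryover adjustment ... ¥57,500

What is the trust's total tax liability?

¥138,000

Tentative minimum tax:
  Adjusted income: ¥739,000 + ¥151,000 + ¥57,500 = ¥947,500
  Less exemption ¥37,000 → base ¥910,500
  ¥910,500 × 11% = ¥100,155

Standard income tax:
  ¥311,000 × 12% = ¥37,320
  ¥34,000 × 18% = ¥6,120
  ¥394,000 × 24% = ¥94,560
  → ¥138,000

¥138,000 > ¥100,155, so the standard income tax governs.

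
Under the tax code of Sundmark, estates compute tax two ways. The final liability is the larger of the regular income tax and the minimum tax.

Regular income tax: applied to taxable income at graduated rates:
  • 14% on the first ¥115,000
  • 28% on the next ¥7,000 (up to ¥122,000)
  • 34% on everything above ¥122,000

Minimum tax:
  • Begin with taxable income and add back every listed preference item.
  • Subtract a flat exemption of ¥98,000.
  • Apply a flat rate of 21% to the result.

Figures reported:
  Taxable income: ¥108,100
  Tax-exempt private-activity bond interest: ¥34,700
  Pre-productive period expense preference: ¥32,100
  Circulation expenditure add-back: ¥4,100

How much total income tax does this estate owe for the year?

¥17,010

Regular income tax:
  ¥108,100 × 14% = ¥15,134

Minimum tax:
  Adjusted income: ¥108,100 + ¥34,700 + ¥32,100 + ¥4,100 = ¥179,000
  Less exemption ¥98,000 → base ¥81,000
  ¥81,000 × 21% = ¥17,010

¥17,010 > ¥15,134, so the minimum tax is the binding amount.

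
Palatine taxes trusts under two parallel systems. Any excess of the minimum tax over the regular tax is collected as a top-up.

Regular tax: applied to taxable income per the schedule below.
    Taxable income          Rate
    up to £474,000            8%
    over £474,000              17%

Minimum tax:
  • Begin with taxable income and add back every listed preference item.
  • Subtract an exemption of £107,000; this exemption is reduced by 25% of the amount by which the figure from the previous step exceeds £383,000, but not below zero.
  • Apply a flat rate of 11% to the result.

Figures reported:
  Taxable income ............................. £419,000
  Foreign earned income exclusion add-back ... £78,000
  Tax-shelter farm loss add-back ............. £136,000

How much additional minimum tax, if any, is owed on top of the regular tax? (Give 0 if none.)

Minimum tax:
  Adjusted income: £419,000 + £78,000 + £136,000 = £633,000
  Exemption: £107,000 − 25% × (£633,000 − £383,000) = £107,000 − £62,500 = £44,500
  Base: £633,000 − £44,500 = £588,500
  £588,500 × 11% = £64,735

Regular tax:
  £419,000 × 8% = £33,520

Excess of minimum tax over regular tax: £64,735 − £33,520 = £31,215.

£31,215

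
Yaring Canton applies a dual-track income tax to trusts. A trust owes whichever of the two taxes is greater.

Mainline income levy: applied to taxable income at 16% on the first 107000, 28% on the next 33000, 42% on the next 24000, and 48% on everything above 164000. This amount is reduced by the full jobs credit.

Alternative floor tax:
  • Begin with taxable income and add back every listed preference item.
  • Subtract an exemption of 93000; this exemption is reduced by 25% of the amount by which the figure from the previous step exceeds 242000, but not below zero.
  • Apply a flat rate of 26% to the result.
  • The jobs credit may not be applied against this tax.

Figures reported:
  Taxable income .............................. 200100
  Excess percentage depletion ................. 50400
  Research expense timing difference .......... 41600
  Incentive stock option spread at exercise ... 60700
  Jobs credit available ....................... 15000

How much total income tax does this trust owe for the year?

Alternative floor tax:
  Adjusted income: 200100 + 50400 + 41600 + 60700 = 352800
  Exemption: 93000 − 25% × (352800 − 242000) = 93000 − 27700 = 65300
  Base: 352800 − 65300 = 287500
  287500 × 26% = 74750

Mainline income levy:
  107000 × 16% = 17120
  33000 × 28% = 9240
  24000 × 42% = 10080
  36100 × 48% = 17328
  → 53768
  Less jobs credit 15000 → 38768

74750 > 38768, so the alternative floor tax is the binding amount.

74750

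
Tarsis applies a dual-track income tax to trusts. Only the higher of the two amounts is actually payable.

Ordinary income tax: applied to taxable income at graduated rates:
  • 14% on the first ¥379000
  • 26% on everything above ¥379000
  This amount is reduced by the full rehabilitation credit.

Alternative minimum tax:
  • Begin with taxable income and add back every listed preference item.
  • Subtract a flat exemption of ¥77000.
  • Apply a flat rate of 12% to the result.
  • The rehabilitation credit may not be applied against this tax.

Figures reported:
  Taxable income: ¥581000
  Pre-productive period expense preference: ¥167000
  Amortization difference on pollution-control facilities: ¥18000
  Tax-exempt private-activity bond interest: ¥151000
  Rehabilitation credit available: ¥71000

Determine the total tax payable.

Alternative minimum tax:
  Adjusted income: ¥581000 + ¥167000 + ¥18000 + ¥151000 = ¥917000
  Less exemption ¥77000 → base ¥840000
  ¥840000 × 12% = ¥100800

Ordinary income tax:
  ¥379000 × 14% = ¥53060
  ¥202000 × 26% = ¥52520
  → ¥105580
  Less rehabilitation credit ¥71000 → ¥34580

¥100800 > ¥34580, so the alternative minimum tax is the binding amount.

¥100800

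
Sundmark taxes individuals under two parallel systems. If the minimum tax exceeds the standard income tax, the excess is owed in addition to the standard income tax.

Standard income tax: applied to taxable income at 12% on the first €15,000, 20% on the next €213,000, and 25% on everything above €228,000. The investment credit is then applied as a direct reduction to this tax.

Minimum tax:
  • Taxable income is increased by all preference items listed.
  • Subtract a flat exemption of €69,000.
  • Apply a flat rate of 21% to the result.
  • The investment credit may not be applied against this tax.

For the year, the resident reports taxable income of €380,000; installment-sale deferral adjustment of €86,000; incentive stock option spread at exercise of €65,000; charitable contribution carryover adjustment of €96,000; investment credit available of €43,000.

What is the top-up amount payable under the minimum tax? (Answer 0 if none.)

€77,780

Minimum tax:
  Adjusted income: €380,000 + €86,000 + €65,000 + €96,000 = €627,000
  Less exemption €69,000 → base €558,000
  €558,000 × 21% = €117,180

Standard income tax:
  €15,000 × 12% = €1,800
  €213,000 × 20% = €42,600
  €152,000 × 25% = €38,000
  → €82,400
  Less investment credit €43,000 → €39,400

Excess of minimum tax over standard income tax: €117,180 − €39,400 = €77,780.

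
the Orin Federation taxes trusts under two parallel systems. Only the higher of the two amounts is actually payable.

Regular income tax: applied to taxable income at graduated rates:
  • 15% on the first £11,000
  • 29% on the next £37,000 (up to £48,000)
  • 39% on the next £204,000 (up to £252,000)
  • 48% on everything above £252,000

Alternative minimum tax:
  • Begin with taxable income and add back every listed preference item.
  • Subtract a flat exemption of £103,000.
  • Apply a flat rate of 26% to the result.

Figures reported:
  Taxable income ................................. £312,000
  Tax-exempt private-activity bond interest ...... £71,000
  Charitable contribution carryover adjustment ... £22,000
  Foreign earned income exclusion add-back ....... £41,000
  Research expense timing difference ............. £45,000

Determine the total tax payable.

Regular income tax:
  £11,000 × 15% = £1,650
  £37,000 × 29% = £10,730
  £204,000 × 39% = £79,560
  £60,000 × 48% = £28,800
  → £120,740

Alternative minimum tax:
  Adjusted income: £312,000 + £71,000 + £22,000 + £41,000 + £45,000 = £491,000
  Less exemption £103,000 → base £388,000
  £388,000 × 26% = £100,880

£120,740 > £100,880, so the regular income tax governs.

£120,740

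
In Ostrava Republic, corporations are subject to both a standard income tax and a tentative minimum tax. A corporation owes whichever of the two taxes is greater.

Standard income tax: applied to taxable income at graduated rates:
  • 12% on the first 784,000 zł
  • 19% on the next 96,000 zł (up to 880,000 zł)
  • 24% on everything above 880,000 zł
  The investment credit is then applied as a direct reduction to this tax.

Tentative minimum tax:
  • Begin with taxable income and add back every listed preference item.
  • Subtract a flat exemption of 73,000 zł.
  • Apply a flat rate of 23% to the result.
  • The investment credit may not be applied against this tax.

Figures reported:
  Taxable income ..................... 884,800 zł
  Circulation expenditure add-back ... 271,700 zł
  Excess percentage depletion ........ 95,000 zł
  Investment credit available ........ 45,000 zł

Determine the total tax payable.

Tentative minimum tax:
  Adjusted income: 884,800 zł + 271,700 zł + 95,000 zł = 1,251,500 zł
  Less exemption 73,000 zł → base 1,178,500 zł
  1,178,500 zł × 23% = 271,055 zł

Standard income tax:
  784,000 zł × 12% = 94,080 zł
  96,000 zł × 19% = 18,240 zł
  4,800 zł × 24% = 1,152 zł
  → 113,472 zł
  Less investment credit 45,000 zł → 68,472 zł

271,055 zł > 68,472 zł, so the tentative minimum tax is the binding amount.

271,055 zł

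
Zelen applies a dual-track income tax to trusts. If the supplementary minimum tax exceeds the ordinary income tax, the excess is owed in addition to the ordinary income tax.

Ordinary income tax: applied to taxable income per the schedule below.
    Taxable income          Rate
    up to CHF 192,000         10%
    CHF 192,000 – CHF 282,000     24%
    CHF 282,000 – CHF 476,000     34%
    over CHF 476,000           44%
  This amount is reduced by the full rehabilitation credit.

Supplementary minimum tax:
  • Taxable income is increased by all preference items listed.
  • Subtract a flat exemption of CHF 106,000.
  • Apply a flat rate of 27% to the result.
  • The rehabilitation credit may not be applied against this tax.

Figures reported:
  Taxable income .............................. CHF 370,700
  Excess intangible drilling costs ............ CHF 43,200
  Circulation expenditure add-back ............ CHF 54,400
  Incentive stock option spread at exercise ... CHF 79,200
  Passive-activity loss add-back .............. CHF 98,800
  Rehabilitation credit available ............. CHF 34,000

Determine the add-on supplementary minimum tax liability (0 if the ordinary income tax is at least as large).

Ordinary income tax:
  CHF 192,000 × 10% = CHF 19,200
  CHF 90,000 × 24% = CHF 21,600
  CHF 88,700 × 34% = CHF 30,158
  → CHF 70,958
  Less rehabilitation credit CHF 34,000 → CHF 36,958

Supplementary minimum tax:
  Adjusted income: CHF 370,700 + CHF 43,200 + CHF 54,400 + CHF 79,200 + CHF 98,800 = CHF 646,300
  Less exemption CHF 106,000 → base CHF 540,300
  CHF 540,300 × 27% = CHF 145,881

Excess of supplementary minimum tax over ordinary income tax: CHF 145,881 − CHF 36,958 = CHF 108,923.

CHF 108,923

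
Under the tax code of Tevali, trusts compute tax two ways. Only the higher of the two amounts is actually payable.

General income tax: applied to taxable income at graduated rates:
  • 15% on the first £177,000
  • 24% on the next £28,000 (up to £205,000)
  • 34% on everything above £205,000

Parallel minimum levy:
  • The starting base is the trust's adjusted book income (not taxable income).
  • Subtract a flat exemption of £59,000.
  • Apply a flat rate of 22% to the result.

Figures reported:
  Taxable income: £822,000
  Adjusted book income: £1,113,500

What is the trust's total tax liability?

£243,050

Parallel minimum levy:
  Base (adjusted book income): £1,113,500
  Less exemption £59,000 → base £1,054,500
  £1,054,500 × 22% = £231,990

General income tax:
  £177,000 × 15% = £26,550
  £28,000 × 24% = £6,720
  £617,000 × 34% = £209,780
  → £243,050

£243,050 > £231,990, so the general income tax governs.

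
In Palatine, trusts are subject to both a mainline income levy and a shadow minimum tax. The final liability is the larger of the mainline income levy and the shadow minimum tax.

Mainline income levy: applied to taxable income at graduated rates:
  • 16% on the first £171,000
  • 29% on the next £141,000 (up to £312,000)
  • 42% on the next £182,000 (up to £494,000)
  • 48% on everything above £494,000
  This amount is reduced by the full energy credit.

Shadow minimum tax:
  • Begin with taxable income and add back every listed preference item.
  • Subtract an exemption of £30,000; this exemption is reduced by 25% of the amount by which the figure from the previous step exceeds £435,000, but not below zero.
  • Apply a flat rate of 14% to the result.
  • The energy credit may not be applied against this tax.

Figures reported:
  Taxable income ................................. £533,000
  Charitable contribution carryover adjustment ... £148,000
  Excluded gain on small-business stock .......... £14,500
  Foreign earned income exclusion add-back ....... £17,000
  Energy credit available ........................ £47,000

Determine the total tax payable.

Mainline income levy:
  £171,000 × 16% = £27,360
  £141,000 × 29% = £40,890
  £182,000 × 42% = £76,440
  £39,000 × 48% = £18,720
  → £163,410
  Less energy credit £47,000 → £116,410

Shadow minimum tax:
  Adjusted income: £533,000 + £148,000 + £14,500 + £17,000 = £712,500
  Exemption: 25% × (£712,500 − £435,000) = £69,375 ≥ £30,000, so the exemption is fully phased out
  Base: £712,500 − £0 = £712,500
  £712,500 × 14% = £99,750

£116,410 > £99,750, so the mainline income levy governs.

£116,410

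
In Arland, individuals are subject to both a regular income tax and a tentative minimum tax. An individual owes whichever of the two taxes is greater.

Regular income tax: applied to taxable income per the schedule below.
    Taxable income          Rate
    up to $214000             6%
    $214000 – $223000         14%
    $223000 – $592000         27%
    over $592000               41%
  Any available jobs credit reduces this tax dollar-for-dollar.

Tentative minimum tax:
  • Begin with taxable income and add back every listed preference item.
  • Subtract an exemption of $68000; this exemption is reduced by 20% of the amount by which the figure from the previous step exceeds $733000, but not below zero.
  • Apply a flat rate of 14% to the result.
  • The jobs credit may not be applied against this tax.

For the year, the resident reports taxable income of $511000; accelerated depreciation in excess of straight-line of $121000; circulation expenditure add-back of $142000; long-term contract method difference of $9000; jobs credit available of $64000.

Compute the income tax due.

Tentative minimum tax:
  Adjusted income: $511000 + $121000 + $142000 + $9000 = $783000
  Exemption: $68000 − 20% × ($783000 − $733000) = $68000 − $10000 = $58000
  Base: $783000 − $58000 = $725000
  $725000 × 14% = $101500

Regular income tax:
  $214000 × 6% = $12840
  $9000 × 14% = $1260
  $288000 × 27% = $77760
  → $91860
  Less jobs credit $64000 → $27860

$101500 > $27860, so the tentative minimum tax is the binding amount.

$101500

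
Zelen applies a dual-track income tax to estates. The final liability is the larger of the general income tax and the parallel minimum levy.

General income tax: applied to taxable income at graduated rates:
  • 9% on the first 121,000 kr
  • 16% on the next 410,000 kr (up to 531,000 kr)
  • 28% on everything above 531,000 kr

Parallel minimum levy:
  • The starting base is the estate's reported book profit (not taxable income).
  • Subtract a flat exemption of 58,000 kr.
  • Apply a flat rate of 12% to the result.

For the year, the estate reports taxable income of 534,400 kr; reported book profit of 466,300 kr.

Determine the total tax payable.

Parallel minimum levy:
  Base (reported book profit): 466,300 kr
  Less exemption 58,000 kr → base 408,300 kr
  408,300 kr × 12% = 48,996 kr

General income tax:
  121,000 kr × 9% = 10,890 kr
  410,000 kr × 16% = 65,600 kr
  3,400 kr × 28% = 952 kr
  → 77,442 kr

77,442 kr > 48,996 kr, so the general income tax governs.

77,442 kr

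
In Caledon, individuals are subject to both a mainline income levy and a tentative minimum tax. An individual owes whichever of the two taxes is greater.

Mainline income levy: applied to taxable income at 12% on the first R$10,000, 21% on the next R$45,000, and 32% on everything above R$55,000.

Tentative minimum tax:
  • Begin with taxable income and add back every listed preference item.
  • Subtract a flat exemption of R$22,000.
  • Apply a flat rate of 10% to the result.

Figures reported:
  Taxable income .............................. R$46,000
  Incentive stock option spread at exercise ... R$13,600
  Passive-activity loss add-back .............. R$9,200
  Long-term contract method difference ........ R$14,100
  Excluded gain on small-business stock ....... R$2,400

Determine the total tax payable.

R$8,760

Tentative minimum tax:
  Adjusted income: R$46,000 + R$13,600 + R$9,200 + R$14,100 + R$2,400 = R$85,300
  Less exemption R$22,000 → base R$63,300
  R$63,300 × 10% = R$6,330

Mainline income levy:
  R$10,000 × 12% = R$1,200
  R$36,000 × 21% = R$7,560
  → R$8,760

R$8,760 > R$6,330, so the mainline income levy governs.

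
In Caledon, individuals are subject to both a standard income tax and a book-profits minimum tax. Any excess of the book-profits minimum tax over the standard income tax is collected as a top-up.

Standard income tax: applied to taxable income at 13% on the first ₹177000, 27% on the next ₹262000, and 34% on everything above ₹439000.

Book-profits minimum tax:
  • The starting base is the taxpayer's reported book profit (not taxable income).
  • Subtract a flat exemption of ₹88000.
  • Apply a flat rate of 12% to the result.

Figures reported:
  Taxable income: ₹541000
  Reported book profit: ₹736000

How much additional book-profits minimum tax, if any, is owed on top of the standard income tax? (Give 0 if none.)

₹0

Standard income tax:
  ₹177000 × 13% = ₹23010
  ₹262000 × 27% = ₹70740
  ₹102000 × 34% = ₹34680
  → ₹128430

Book-profits minimum tax:
  Base (reported book profit): ₹736000
  Less exemption ₹88000 → base ₹648000
  ₹648000 × 12% = ₹77760

₹77760 ≤ ₹128430, so no add-on is due.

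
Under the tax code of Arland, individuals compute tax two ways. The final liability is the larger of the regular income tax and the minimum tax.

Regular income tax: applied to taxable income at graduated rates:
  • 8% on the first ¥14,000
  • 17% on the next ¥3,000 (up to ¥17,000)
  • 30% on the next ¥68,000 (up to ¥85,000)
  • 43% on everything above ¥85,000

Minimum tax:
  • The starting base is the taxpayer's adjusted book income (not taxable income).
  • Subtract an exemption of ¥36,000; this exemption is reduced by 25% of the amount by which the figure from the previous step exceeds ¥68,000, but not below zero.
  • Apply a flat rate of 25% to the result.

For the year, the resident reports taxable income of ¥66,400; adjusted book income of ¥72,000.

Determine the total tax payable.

Regular income tax:
  ¥14,000 × 8% = ¥1,120
  ¥3,000 × 17% = ¥510
  ¥49,400 × 30% = ¥14,820
  → ¥16,450

Minimum tax:
  Base (adjusted book income): ¥72,000
  Exemption: ¥36,000 − 25% × (¥72,000 − ¥68,000) = ¥36,000 − ¥1,000 = ¥35,000
  Base: ¥72,000 − ¥35,000 = ¥37,000
  ¥37,000 × 25% = ¥9,250

¥16,450 > ¥9,250, so the regular income tax governs.

¥16,450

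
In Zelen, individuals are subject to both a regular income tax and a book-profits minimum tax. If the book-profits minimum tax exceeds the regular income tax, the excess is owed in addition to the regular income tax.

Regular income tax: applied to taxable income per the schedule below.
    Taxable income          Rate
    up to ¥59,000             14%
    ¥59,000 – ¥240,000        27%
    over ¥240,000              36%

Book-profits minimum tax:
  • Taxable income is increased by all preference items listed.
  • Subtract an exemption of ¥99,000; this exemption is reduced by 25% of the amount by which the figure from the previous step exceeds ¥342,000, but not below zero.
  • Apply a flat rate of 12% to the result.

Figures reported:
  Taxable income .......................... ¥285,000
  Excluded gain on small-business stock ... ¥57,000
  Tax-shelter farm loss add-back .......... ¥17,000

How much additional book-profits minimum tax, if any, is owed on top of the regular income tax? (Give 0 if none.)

¥0

Book-profits minimum tax:
  Adjusted income: ¥285,000 + ¥57,000 + ¥17,000 = ¥359,000
  Exemption: ¥99,000 − 25% × (¥359,000 − ¥342,000) = ¥99,000 − ¥4,250 = ¥94,750
  Base: ¥359,000 − ¥94,750 = ¥264,250
  ¥264,250 × 12% = ¥31,710

Regular income tax:
  ¥59,000 × 14% = ¥8,260
  ¥181,000 × 27% = ¥48,870
  ¥45,000 × 36% = ¥16,200
  → ¥73,330

¥31,710 ≤ ¥73,330, so no add-on is due.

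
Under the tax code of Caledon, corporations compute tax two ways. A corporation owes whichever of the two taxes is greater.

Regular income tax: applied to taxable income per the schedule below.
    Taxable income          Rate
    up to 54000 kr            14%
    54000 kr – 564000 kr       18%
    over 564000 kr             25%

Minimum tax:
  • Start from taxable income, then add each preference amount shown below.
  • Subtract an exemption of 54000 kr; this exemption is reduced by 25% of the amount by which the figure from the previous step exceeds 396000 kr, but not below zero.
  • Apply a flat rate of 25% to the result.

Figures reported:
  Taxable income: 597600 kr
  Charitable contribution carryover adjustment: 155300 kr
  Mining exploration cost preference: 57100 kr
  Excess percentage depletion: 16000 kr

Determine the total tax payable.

206500 kr

Regular income tax:
  54000 kr × 14% = 7560 kr
  510000 kr × 18% = 91800 kr
  33600 kr × 25% = 8400 kr
  → 107760 kr

Minimum tax:
  Adjusted income: 597600 kr + 155300 kr + 57100 kr + 16000 kr = 826000 kr
  Exemption: 25% × (826000 kr − 396000 kr) = 107500 kr ≥ 54000 kr, so the exemption is fully phased out
  Base: 826000 kr − 0 kr = 826000 kr
  826000 kr × 25% = 206500 kr

206500 kr > 107760 kr, so the minimum tax is the binding amount.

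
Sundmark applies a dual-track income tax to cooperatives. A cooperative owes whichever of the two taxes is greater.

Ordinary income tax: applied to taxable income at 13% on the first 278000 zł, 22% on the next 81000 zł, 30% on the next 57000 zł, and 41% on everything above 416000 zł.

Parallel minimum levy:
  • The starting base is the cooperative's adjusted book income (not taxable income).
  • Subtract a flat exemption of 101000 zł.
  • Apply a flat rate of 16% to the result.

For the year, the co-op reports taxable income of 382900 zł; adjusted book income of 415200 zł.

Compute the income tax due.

61130 zł

Parallel minimum levy:
  Base (adjusted book income): 415200 zł
  Less exemption 101000 zł → base 314200 zł
  314200 zł × 16% = 50272 zł

Ordinary income tax:
  278000 zł × 13% = 36140 zł
  81000 zł × 22% = 17820 zł
  23900 zł × 30% = 7170 zł
  → 61130 zł

61130 zł > 50272 zł, so the ordinary income tax governs.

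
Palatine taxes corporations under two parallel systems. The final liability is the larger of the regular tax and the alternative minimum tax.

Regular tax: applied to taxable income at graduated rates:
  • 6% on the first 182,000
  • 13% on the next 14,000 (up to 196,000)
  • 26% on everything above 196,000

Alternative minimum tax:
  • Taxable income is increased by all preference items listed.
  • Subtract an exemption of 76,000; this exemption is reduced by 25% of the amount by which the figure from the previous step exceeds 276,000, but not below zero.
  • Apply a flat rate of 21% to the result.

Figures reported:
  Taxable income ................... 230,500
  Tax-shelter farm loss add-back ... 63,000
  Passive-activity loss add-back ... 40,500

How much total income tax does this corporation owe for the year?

Regular tax:
  182,000 × 6% = 10,920
  14,000 × 13% = 1,820
  34,500 × 26% = 8,970
  → 21,710

Alternative minimum tax:
  Adjusted income: 230,500 + 63,000 + 40,500 = 334,000
  Exemption: 76,000 − 25% × (334,000 − 276,000) = 76,000 − 14,500 = 61,500
  Base: 334,000 − 61,500 = 272,500
  272,500 × 21% = 57,225

57,225 > 21,710, so the alternative minimum tax is the binding amount.

57,225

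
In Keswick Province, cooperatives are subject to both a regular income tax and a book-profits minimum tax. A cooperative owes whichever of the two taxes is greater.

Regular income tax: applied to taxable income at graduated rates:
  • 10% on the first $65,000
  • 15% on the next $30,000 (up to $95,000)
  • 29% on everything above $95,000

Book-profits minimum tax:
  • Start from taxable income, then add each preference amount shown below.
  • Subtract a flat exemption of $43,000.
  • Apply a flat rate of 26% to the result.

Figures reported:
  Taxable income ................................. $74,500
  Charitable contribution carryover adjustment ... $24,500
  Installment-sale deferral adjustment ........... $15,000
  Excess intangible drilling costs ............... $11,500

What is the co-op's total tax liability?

$21,450

Book-profits minimum tax:
  Adjusted income: $74,500 + $24,500 + $15,000 + $11,500 = $125,500
  Less exemption $43,000 → base $82,500
  $82,500 × 26% = $21,450

Regular income tax:
  $65,000 × 10% = $6,500
  $9,500 × 15% = $1,425
  → $7,925

$21,450 > $7,925, so the book-profits minimum tax is the binding amount.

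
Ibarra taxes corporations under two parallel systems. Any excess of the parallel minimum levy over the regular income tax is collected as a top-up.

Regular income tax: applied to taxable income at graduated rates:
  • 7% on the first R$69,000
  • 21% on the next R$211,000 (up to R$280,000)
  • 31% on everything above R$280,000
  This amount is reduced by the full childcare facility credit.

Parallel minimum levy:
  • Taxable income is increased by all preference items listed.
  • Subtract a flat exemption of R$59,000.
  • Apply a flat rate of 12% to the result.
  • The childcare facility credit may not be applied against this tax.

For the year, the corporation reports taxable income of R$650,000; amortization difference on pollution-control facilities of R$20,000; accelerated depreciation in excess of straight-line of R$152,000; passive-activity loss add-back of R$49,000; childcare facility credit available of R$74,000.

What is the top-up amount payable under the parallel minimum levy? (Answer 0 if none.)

R$7,600

Parallel minimum levy:
  Adjusted income: R$650,000 + R$20,000 + R$152,000 + R$49,000 = R$871,000
  Less exemption R$59,000 → base R$812,000
  R$812,000 × 12% = R$97,440

Regular income tax:
  R$69,000 × 7% = R$4,830
  R$211,000 × 21% = R$44,310
  R$370,000 × 31% = R$114,700
  → R$163,840
  Less childcare facility credit R$74,000 → R$89,840

Excess of parallel minimum levy over regular income tax: R$97,440 − R$89,840 = R$7,600.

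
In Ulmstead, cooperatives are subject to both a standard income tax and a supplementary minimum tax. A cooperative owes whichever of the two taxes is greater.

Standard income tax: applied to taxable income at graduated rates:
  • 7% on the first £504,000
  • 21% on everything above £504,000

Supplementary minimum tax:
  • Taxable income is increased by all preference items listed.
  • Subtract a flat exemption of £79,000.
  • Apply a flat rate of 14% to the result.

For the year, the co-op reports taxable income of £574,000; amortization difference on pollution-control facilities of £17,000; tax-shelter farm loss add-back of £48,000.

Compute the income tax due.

£78,400

Supplementary minimum tax:
  Adjusted income: £574,000 + £17,000 + £48,000 = £639,000
  Less exemption £79,000 → base £560,000
  £560,000 × 14% = £78,400

Standard income tax:
  £504,000 × 7% = £35,280
  £70,000 × 21% = £14,700
  → £49,980

£78,400 > £49,980, so the supplementary minimum tax is the binding amount.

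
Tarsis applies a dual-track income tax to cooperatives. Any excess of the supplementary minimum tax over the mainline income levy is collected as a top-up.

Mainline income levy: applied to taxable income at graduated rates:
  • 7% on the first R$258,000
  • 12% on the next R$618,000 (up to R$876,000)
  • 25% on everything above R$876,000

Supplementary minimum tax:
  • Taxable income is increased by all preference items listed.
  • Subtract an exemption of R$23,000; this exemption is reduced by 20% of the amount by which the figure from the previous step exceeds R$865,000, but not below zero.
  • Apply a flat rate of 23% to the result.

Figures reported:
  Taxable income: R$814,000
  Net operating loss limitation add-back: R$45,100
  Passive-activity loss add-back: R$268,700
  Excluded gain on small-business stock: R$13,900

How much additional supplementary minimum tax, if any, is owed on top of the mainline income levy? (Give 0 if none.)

R$177,811

Supplementary minimum tax:
  Adjusted income: R$814,000 + R$45,100 + R$268,700 + R$13,900 = R$1,141,700
  Exemption: 20% × (R$1,141,700 − R$865,000) = R$55,340 ≥ R$23,000, so the exemption is fully phased out
  Base: R$1,141,700 − R$0 = R$1,141,700
  R$1,141,700 × 23% = R$262,591

Mainline income levy:
  R$258,000 × 7% = R$18,060
  R$556,000 × 12% = R$66,720
  → R$84,780

Excess of supplementary minimum tax over mainline income levy: R$262,591 − R$84,780 = R$177,811.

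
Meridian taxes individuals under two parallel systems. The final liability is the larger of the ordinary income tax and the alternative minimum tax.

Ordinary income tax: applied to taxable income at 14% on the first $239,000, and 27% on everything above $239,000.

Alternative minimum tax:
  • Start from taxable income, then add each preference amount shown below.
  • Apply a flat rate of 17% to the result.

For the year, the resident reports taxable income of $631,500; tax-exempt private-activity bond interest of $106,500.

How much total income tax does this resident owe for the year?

Ordinary income tax:
  $239,000 × 14% = $33,460
  $392,500 × 27% = $105,975
  → $139,435

Alternative minimum tax:
  Adjusted income: $631,500 + $106,500 = $738,000
  $738,000 × 17% = $125,460

$139,435 > $125,460, so the ordinary income tax governs.

$139,435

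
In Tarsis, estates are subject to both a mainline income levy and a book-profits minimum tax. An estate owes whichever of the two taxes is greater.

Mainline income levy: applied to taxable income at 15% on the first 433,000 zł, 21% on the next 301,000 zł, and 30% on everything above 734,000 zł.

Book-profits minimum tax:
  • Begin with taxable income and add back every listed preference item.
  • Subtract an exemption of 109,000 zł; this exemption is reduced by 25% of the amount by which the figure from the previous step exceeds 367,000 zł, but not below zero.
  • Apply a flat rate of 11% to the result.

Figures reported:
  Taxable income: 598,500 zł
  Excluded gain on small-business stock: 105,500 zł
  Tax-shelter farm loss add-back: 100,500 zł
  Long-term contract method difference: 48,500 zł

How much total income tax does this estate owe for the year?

99,705 zł

Book-profits minimum tax:
  Adjusted income: 598,500 zł + 105,500 zł + 100,500 zł + 48,500 zł = 853,000 zł
  Exemption: 25% × (853,000 zł − 367,000 zł) = 121,500 zł ≥ 109,000 zł, so the exemption is fully phased out
  Base: 853,000 zł − 0 zł = 853,000 zł
  853,000 zł × 11% = 93,830 zł

Mainline income levy:
  433,000 zł × 15% = 64,950 zł
  165,500 zł × 21% = 34,755 zł
  → 99,705 zł

99,705 zł > 93,830 zł, so the mainline income levy governs.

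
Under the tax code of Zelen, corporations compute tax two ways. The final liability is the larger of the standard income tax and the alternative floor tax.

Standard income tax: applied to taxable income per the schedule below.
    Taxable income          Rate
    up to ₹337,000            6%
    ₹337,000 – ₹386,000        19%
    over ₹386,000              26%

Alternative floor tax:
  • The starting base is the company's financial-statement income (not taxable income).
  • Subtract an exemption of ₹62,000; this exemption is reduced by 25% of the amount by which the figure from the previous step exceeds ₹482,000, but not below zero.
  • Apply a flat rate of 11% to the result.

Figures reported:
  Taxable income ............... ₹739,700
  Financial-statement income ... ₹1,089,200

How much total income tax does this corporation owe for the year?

₹121,492

Alternative floor tax:
  Base (financial-statement income): ₹1,089,200
  Exemption: 25% × (₹1,089,200 − ₹482,000) = ₹151,800 ≥ ₹62,000, so the exemption is fully phased out
  Base: ₹1,089,200 − ₹0 = ₹1,089,200
  ₹1,089,200 × 11% = ₹119,812

Standard income tax:
  ₹337,000 × 6% = ₹20,220
  ₹49,000 × 19% = ₹9,310
  ₹353,700 × 26% = ₹91,962
  → ₹121,492

₹121,492 > ₹119,812, so the standard income tax governs.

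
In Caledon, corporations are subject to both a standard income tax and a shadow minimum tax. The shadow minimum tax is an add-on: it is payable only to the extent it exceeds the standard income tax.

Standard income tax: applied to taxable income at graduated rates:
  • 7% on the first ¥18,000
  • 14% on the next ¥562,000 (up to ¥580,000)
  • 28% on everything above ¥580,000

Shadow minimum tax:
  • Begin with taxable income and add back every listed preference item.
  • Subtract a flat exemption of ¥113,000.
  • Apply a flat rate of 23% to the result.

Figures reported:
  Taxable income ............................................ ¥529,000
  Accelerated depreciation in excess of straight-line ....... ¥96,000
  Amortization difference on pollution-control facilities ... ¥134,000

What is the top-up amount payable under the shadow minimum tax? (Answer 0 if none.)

¥75,780

Standard income tax:
  ¥18,000 × 7% = ¥1,260
  ¥511,000 × 14% = ¥71,540
  → ¥72,800

Shadow minimum tax:
  Adjusted income: ¥529,000 + ¥96,000 + ¥134,000 = ¥759,000
  Less exemption ¥113,000 → base ¥646,000
  ¥646,000 × 23% = ¥148,580

Excess of shadow minimum tax over standard income tax: ¥148,580 − ¥72,800 = ¥75,780.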